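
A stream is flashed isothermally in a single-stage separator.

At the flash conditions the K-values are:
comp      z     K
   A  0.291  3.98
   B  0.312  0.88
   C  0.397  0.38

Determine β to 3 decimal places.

Let β = V/F and solve Σ zᵢ(Kᵢ−1)/(1+β(Kᵢ−1)) = 0.
g(0) = ΣzᵢKᵢ − 1 = 0.584 and g(1) = 1 − Σzᵢ/Kᵢ = -0.472, so a root lies in (0, 1).
Iterate (Newton) starting at β = 0.59:
  β = 0.590: g = -0.1140, g' = -0.724 → β = 0.433
  β = 0.433: g = 0.0030, g' = -0.783 → β = 0.436
Converged at β = 0.436.

β = 0.436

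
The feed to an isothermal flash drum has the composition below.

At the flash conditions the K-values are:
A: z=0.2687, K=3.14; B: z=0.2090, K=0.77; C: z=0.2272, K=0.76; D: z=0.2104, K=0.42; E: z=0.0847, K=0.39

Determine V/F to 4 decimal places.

V/F = 0.3469

Newton iteration, V/F⁰ = 0.64:
  V/F = 0.6400: g = -0.15695, g' = -0.5164 → V/F = 0.3361
  V/F = 0.3361: g = 0.00648, g' = -0.6039 → V/F = 0.3468
  V/F = 0.3468: g = 0.00004, g' = -0.5957 → V/F = 0.3469
Converged at V/F = 0.3469.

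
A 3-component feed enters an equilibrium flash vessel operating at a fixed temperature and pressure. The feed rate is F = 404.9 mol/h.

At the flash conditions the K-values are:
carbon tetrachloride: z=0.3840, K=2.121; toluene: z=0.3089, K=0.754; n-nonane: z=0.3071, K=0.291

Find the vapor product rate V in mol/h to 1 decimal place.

V = 94.3 mol/h

Material balance + equilibrium reduce to Σ zᵢ(Kᵢ−1)/(1+ψ(Kᵢ−1)) = 0.
Check two-phase: ΣzᵢKᵢ = 1.1367 > 1 and Σzᵢ/Kᵢ = 1.6461 > 1, so g(0) = 0.1367 > 0 and g(1) = -0.6461 < 0.
Newton–Raphson from ψ = 0.33:
  ψ = 0.3300: g = -0.05272, g' = -0.5423 → ψ = 0.2328
Converged at ψ = 0.2328.
Then V = ψ·F = 0.2328·404.9 = 94.3 mol/h and L = F − V = 310.6 mol/h.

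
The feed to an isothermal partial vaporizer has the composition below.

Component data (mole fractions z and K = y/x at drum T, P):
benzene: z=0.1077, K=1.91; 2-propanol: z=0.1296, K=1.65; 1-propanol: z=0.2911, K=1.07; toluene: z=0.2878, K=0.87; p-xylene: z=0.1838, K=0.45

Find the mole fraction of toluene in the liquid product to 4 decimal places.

Let ψ = V/F and solve Σ zᵢ(Kᵢ−1)/(1+ψ(Kᵢ−1)) = 0.
Feasibility: ΣzᵢKᵢ = 1.0641, Σzᵢ/Kᵢ = 1.1462 — both > 1, two phases present.
Newton–Raphson from ψ = 0.5:
  ψ = 0.5000: g = -0.02883, g' = -0.1860 → ψ = 0.3450
  ψ = 0.3450: g = -0.00064, g' = -0.1796 → ψ = 0.3414
Converged at ψ = 0.3414.
Compositions from xᵢ = zᵢ/(1+ψ(Kᵢ−1)), yᵢ = Kᵢxᵢ:
  benzene: x = 0.0822, y = 0.1569
  2-propanol: x = 0.1061, y = 0.1750
  1-propanol: x = 0.2843, y = 0.3042
  toluene: x = 0.3012, y = 0.2620
  p-xylene: x = 0.2263, y = 0.1018

x_toluene = 0.3012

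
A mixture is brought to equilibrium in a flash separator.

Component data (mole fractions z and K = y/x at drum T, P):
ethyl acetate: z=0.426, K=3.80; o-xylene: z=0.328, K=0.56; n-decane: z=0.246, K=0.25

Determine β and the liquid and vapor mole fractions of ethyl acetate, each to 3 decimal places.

β = 0.516, x_ethyl acetate = 0.174, y_ethyl acetate = 0.662

Newton–Raphson from β = 0.67:
  β = 0.670: g = -0.1608, g' = -1.091 → β = 0.523
  β = 0.523: g = -0.0066, g' = -1.032 → β = 0.516
Converged at β = 0.516.
Compositions from xᵢ = zᵢ/(1+β(Kᵢ−1)), yᵢ = Kᵢxᵢ:
  ethyl acetate: x = 0.174, y = 0.662
  o-xylene: x = 0.424, y = 0.238
  n-decane: x = 0.401, y = 0.100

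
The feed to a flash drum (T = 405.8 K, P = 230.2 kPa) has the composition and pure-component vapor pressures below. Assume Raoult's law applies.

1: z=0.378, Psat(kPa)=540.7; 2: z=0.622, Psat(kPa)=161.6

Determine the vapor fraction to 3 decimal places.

Raoult's law: Kᵢ = Pᵢˢᵃᵗ/P = Pᵢˢᵃᵗ/230.2.
  K_1 = 540.7/230.2 = 2.34883, K_2 = 161.6/230.2 = 0.70200
Let ψ = V/F and solve Σ zᵢ(Kᵢ−1)/(1+ψ(Kᵢ−1)) = 0.
Feasibility: ΣzᵢKᵢ = 1.324, Σzᵢ/Kᵢ = 1.047 — both > 1, two phases present.
Binary case is linear: z₁(K₁−1)(1+ψ(K₂−1)) + z₂(K₂−1)(1+ψ(K₁−1)) = 0
⇒ ψ = [z₁(K₁−1)+z₂(K₂−1)] / [−(K₁−1)(K₂−1)] = 0.3245/0.4020 = 0.807

ψ = 0.807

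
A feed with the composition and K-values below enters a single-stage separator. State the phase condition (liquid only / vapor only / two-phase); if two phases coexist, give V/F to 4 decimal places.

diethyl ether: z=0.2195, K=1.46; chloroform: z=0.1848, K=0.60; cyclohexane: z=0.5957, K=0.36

ΣzᵢKᵢ = 0.6458; Σzᵢ/Kᵢ = 2.1131.
Since ΣzᵢKᵢ < 1 the mixture is below its bubble point — single liquid phase.

liquid only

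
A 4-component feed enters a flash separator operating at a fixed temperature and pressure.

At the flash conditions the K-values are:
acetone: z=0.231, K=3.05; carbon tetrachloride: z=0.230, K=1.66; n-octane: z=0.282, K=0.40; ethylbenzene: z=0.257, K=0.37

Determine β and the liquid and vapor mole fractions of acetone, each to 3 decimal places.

Rachford–Rice: g(β) = Σ zᵢ(Kᵢ−1)/(1+β(Kᵢ−1)) = 0.
Check two-phase: ΣzᵢKᵢ = 1.294 > 1 and Σzᵢ/Kᵢ = 1.614 > 1, so g(0) = 0.294 > 0 and g(1) = -0.614 < 0.
Iterate (Newton) starting at β = 0.65:
  β = 0.650: g = -0.2423, g' = -0.793 → β = 0.344
  β = 0.344: g = -0.0188, g' = -0.728 → β = 0.319
Converged at β = 0.319.
Compositions from xᵢ = zᵢ/(1+β(Kᵢ−1)), yᵢ = Kᵢxᵢ:
  acetone: x = 0.140, y = 0.426
  carbon tetrachloride: x = 0.190, y = 0.315
  n-octane: x = 0.349, y = 0.139
  ethylbenzene: x = 0.322, y = 0.119

β = 0.319, x_acetone = 0.140, y_acetone = 0.426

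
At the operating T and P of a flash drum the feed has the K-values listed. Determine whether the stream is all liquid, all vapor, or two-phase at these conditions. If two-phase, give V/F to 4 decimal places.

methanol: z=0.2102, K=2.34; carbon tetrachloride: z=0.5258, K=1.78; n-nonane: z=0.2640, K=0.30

ΣzᵢKᵢ = 1.5070; Σzᵢ/Kᵢ = 1.2652.
Both exceed 1, so a two-phase solution exists.
Newton iteration, ψ⁰ = 0.62:
  ψ = 0.6200: g = 0.10379, g' = -0.6617 → ψ = 0.7768
  ψ = 0.7768: g = -0.01169, g' = -0.8362 → ψ = 0.7629
  ψ = 0.7629: g = -0.00016, g' = -0.8137 → ψ = 0.7627
Converged at ψ = 0.7627.

two-phase, V/F = 0.7627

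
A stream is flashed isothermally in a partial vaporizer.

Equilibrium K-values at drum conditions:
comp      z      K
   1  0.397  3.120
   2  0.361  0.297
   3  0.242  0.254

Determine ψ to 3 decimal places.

ψ = 0.267

Rachford–Rice: g(ψ) = Σ zᵢ(Kᵢ−1)/(1+ψ(Kᵢ−1)) = 0.
Check two-phase: ΣzᵢKᵢ = 1.407 > 1 and Σzᵢ/Kᵢ = 2.295 > 1, so g(0) = 0.407 > 0 and g(1) = -1.295 < 0.
Iterate (Newton) starting at ψ = 0.67:
  ψ = 0.670: g = -0.4930, g' = -1.480 → ψ = 0.337
  ψ = 0.337: g = -0.0828, g' = -1.154 → ψ = 0.265
  ψ = 0.265: g = 0.0017, g' = -1.210 → ψ = 0.267
Converged at ψ = 0.267.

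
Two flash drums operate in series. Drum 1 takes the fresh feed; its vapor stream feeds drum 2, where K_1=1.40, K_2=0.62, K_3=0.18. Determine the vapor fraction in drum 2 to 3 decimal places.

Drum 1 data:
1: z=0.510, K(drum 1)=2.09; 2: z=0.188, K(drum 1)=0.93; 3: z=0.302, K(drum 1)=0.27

V/F (drum 2) = 0.402

Drum 1:
Rachford–Rice: g(ψ₁) = Σ zᵢ(Kᵢ−1)/(1+ψ₁(Kᵢ−1)) = 0.
Feasibility: ΣzᵢKᵢ = 1.322, Σzᵢ/Kᵢ = 1.565 — both > 1, two phases present.
Newton–Raphson from ψ₁ = 0.31:
  ψ₁ = 0.310: g = 0.1171, g' = -0.608 → ψ₁ = 0.503
  ψ₁ = 0.503: g = -0.0027, g' = -0.655 → ψ₁ = 0.498
Converged at ψ₁ = 0.498.
Drum-1 compositions:
  1: x = 0.330, y = 0.691
  2: x = 0.195, y = 0.181
  3: x = 0.475, y = 0.128
Drum-2 feed = drum-1 vapor: z₂ = (0.6907, 0.1812, 0.1282).
Drum 2:
Newton iteration, ψ₂⁰ = 0.45:
  ψ₂ = 0.450: g = -0.0155, g' = -0.334 → ψ₂ = 0.404
  ψ₂ = 0.404: g = -0.0005, g' = -0.311 → ψ₂ = 0.402
Converged at ψ₂ = 0.402.
  1: x = 0.595, y = 0.833
  2: x = 0.214, y = 0.133
  3: x = 0.191, y = 0.034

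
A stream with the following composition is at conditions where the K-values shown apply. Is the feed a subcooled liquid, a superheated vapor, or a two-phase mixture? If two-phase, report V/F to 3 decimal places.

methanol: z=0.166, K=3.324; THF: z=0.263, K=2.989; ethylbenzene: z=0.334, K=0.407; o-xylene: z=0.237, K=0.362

two-phase, V/F = 0.431

ΣzᵢKᵢ = 1.560; Σzᵢ/Kᵢ = 1.613.
Both exceed 1, so a two-phase solution exists.
Material balance + equilibrium reduce to Σ zᵢ(Kᵢ−1)/(1+ψ(Kᵢ−1)) = 0.
Newton iteration, ψ⁰ = 0.6:
  ψ = 0.600: g = -0.1528, g' = -0.909 → ψ = 0.432
  ψ = 0.432: g = -0.0010, g' = -0.920 → ψ = 0.431
Converged at ψ = 0.431.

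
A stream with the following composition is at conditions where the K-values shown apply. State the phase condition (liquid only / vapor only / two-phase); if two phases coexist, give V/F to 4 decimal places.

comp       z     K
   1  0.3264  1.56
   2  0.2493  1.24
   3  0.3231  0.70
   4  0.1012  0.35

ΣzᵢKᵢ = 1.0799; Σzᵢ/Kᵢ = 1.1610.
Both exceed 1, so a two-phase solution exists.
Material balance + equilibrium reduce to Σ zᵢ(Kᵢ−1)/(1+ψ(Kᵢ−1)) = 0.
Newton–Raphson from ψ = 0.3:
  ψ = 0.3000: g = 0.02408, g' = -0.1886 → ψ = 0.4276
  ψ = 0.4276: g = -0.00057, g' = -0.1987 → ψ = 0.4248
Converged at ψ = 0.4248.

two-phase, V/F = 0.4248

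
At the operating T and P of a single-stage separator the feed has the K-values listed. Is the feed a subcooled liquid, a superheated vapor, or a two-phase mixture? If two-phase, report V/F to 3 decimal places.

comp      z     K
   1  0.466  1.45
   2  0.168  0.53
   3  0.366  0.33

ΣzᵢKᵢ = 0.886; Σzᵢ/Kᵢ = 1.747.
Since ΣzᵢKᵢ < 1 the mixture is below its bubble point — single liquid phase.

subcooled liquid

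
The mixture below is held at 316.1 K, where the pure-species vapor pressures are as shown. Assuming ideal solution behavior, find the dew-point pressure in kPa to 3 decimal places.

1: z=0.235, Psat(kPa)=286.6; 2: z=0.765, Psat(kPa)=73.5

At the dew point ψ → 1, so Σzᵢ/Kᵢ = 1 with Kᵢ = Pᵢˢᵃᵗ/P ⇒ 1/P = Σzᵢ/Pᵢˢᵃᵗ.
1/P = 0.235/286.6 + 0.765/73.5 = 0.011228 ⇒ P = 89.062 kPa

Pdew = 89.062 kPa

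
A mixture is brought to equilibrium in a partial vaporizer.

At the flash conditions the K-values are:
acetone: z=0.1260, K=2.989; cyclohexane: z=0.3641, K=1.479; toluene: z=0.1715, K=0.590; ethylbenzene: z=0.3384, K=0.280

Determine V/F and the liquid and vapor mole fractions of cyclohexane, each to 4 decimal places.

V/F = 0.1624, x_cyclohexane = 0.3378, y_cyclohexane = 0.4996

Newton iteration, V/F⁰ = 0.5:
  V/F = 0.5000: g = -0.20279, g' = -0.6536 → V/F = 0.1897
  V/F = 0.1897: g = -0.01662, g' = -0.6022 → V/F = 0.1621
  V/F = 0.1621: g = 0.00017, g' = -0.6149 → V/F = 0.1624
Converged at V/F = 0.1624.
Compositions from xᵢ = zᵢ/(1+V/F(Kᵢ−1)), yᵢ = Kᵢxᵢ:
  acetone: x = 0.0952, y = 0.2847
  cyclohexane: x = 0.3378, y = 0.4996
  toluene: x = 0.1837, y = 0.1084
  ethylbenzene: x = 0.3832, y = 0.1073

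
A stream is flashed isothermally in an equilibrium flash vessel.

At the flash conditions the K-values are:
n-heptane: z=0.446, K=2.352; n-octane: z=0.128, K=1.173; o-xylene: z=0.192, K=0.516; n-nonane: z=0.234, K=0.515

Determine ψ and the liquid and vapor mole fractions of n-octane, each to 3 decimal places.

ψ = 0.738, x_n-octane = 0.114, y_n-octane = 0.133

Newton–Raphson from ψ = 0.52:
  ψ = 0.520: g = 0.0984, g' = -0.463 → ψ = 0.733
  ψ = 0.733: g = 0.0026, g' = -0.449 → ψ = 0.738
Converged at ψ = 0.738.
Compositions from xᵢ = zᵢ/(1+ψ(Kᵢ−1)), yᵢ = Kᵢxᵢ:
  n-heptane: x = 0.223, y = 0.525
  n-octane: x = 0.114, y = 0.133
  o-xylene: x = 0.299, y = 0.154
  n-nonane: x = 0.365, y = 0.188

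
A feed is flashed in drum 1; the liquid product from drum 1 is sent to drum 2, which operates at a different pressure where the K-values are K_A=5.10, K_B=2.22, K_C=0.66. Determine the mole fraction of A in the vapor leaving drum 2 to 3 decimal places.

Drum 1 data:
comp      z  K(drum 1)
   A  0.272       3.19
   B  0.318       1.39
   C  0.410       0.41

Drum 1:
Let ψ₁ = V/F and solve Σ zᵢ(Kᵢ−1)/(1+ψ₁(Kᵢ−1)) = 0.
Feasibility: ΣzᵢKᵢ = 1.478, Σzᵢ/Kᵢ = 1.314 — both > 1, two phases present.
Newton iteration, ψ₁⁰ = 0.37:
  ψ₁ = 0.370: g = 0.1280, g' = -0.669 → ψ₁ = 0.561
  ψ₁ = 0.561: g = 0.0072, g' = -0.614 → ψ₁ = 0.573
Converged at ψ₁ = 0.573.
Drum-1 compositions:
  A: x = 0.121, y = 0.385
  B: x = 0.260, y = 0.361
  C: x = 0.619, y = 0.254
Drum-2 feed = drum-1 liquid: z₂ = (0.1206, 0.2599, 0.6195).
Drum 2:
Let ψ₂ = V/F and solve Σ zᵢ(Kᵢ−1)/(1+ψ₂(Kᵢ−1)) = 0.
Check two-phase: ΣzᵢKᵢ = 1.601 > 1 and Σzᵢ/Kᵢ = 1.079 > 1, so g(0) = 0.601 > 0 and g(1) = -0.079 < 0.
Newton iteration, ψ₂⁰ = 0.5:
  ψ₂ = 0.500: g = 0.1053, g' = -0.471 → ψ₂ = 0.724
  ψ₂ = 0.724: g = 0.0137, g' = -0.364 → ψ₂ = 0.761
  ψ₂ = 0.761: g = 0.0002, g' = -0.354 → ψ₂ = 0.762
Converged at ψ₂ = 0.762.
  A: x = 0.029, y = 0.149
  B: x = 0.135, y = 0.299
  C: x = 0.836, y = 0.552

y_A (drum 2) = 0.149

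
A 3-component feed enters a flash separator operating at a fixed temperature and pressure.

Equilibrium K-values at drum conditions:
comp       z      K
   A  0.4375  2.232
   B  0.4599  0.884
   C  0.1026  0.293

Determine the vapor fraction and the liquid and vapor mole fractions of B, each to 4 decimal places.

ψ = 0.8937, x_B = 0.5131, y_B = 0.4536

Iterate (Newton) starting at ψ = 0.69:
  ψ = 0.6900: g = 0.09172, g' = -0.3968 → ψ = 0.9211
  ψ = 0.9211: g = -0.01524, g' = -0.5751 → ψ = 0.8946
  ψ = 0.8946: g = -0.00051, g' = -0.5377 → ψ = 0.8937
Converged at ψ = 0.8937.
Compositions from xᵢ = zᵢ/(1+ψ(Kᵢ−1)), yᵢ = Kᵢxᵢ:
  A: x = 0.2082, y = 0.4648
  B: x = 0.5131, y = 0.4536
  C: x = 0.2787, y = 0.0817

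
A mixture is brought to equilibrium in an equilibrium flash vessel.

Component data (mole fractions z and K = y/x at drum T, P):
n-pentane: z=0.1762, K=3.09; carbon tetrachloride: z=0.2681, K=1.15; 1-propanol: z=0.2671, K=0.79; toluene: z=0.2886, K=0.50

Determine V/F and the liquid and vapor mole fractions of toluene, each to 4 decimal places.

V/F = 0.3915, x_toluene = 0.3588, y_toluene = 0.1794

Rachford–Rice: g(V/F) = Σ zᵢ(Kᵢ−1)/(1+V/F(Kᵢ−1)) = 0.
g(0) = ΣzᵢKᵢ − 1 = 0.2081 and g(1) = 1 − Σzᵢ/Kᵢ = -0.2055, so a root lies in (0, 1).
Iterate (Newton) starting at V/F = 0.5:
  V/F = 0.5000: g = -0.03758, g' = -0.3322 → V/F = 0.3869
  V/F = 0.3869: g = 0.00167, g' = -0.3656 → V/F = 0.3914
  V/F = 0.3914: g = 0.00000, g' = -0.3637 → V/F = 0.3915
Converged at V/F = 0.3915.
Compositions from xᵢ = zᵢ/(1+V/F(Kᵢ−1)), yᵢ = Kᵢxᵢ:
  n-pentane: x = 0.0969, y = 0.2995
  carbon tetrachloride: x = 0.2532, y = 0.2912
  1-propanol: x = 0.2910, y = 0.2299
  toluene: x = 0.3588, y = 0.1794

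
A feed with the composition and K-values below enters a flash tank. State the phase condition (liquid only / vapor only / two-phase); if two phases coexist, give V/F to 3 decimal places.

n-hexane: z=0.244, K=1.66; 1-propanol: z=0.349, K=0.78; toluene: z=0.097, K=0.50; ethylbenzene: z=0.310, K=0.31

ΣzᵢKᵢ = 0.822; Σzᵢ/Kᵢ = 1.788.
Since ΣzᵢKᵢ < 1 the mixture is below its bubble point — single liquid phase.

liquid only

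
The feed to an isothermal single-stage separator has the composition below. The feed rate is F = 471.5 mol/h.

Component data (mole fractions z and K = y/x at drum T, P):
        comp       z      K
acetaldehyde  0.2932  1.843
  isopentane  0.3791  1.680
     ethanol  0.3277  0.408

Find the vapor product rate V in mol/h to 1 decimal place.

V = 328.9 mol/h

Material balance + equilibrium reduce to Σ zᵢ(Kᵢ−1)/(1+ψ(Kᵢ−1)) = 0.
Feasibility: ΣzᵢKᵢ = 1.3110, Σzᵢ/Kᵢ = 1.1879 — both > 1, two phases present.
Iterate (Newton) starting at ψ = 0.5:
  ψ = 0.5000: g = 0.09069, g' = -0.4325 → ψ = 0.7097
  ψ = 0.7097: g = -0.00604, g' = -0.5029 → ψ = 0.6977
  ψ = 0.6977: g = -0.00004, g' = -0.4966 → ψ = 0.6976
Converged at ψ = 0.6976.
Then V = ψ·F = 0.6976·471.5 = 328.9 mol/h and L = F − V = 142.6 mol/h.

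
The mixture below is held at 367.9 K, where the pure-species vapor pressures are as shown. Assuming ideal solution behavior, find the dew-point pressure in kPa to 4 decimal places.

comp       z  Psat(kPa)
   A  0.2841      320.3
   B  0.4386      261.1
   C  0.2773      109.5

At the dew point ψ → 1, so Σzᵢ/Kᵢ = 1 with Kᵢ = Pᵢˢᵃᵗ/P ⇒ 1/P = Σzᵢ/Pᵢˢᵃᵗ.
1/P = 0.2841/320.3 + 0.4386/261.1 + 0.2773/109.5 = 0.0050992 ⇒ P = 196.1085 kPa

Pdew = 196.1085 kPa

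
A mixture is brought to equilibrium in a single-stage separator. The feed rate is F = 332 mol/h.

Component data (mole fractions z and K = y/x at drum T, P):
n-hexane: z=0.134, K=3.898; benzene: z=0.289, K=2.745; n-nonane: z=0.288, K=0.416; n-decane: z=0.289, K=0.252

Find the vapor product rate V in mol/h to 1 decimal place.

Iterate (Newton) starting at β = 0.5:
  β = 0.500: g = -0.1550, g' = -1.047 → β = 0.352
Converged at β = 0.352.
Then V = β·F = 0.3515·332 = 116.7 mol/h and L = F − V = 215.3 mol/h.

V = 116.7 mol/h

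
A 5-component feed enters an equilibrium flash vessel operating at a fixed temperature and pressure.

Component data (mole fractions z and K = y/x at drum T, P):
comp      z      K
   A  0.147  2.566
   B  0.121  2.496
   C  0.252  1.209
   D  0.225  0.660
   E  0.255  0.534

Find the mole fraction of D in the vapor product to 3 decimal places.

y_D = 0.187

Material balance + equilibrium reduce to Σ zᵢ(Kᵢ−1)/(1+V/F(Kᵢ−1)) = 0.
g(0) = ΣzᵢKᵢ − 1 = 0.269 and g(1) = 1 − Σzᵢ/Kᵢ = -0.133, so a root lies in (0, 1).
Iterate (Newton) starting at V/F = 0.5:
  V/F = 0.500: g = 0.0333, g' = -0.343 → V/F = 0.597
  V/F = 0.597: g = 0.0008, g' = -0.328 → V/F = 0.599
Converged at V/F = 0.599.
Compositions from xᵢ = zᵢ/(1+V/F(Kᵢ−1)), yᵢ = Kᵢxᵢ:
  A: x = 0.076, y = 0.195
  B: x = 0.064, y = 0.159
  C: x = 0.224, y = 0.271
  D: x = 0.283, y = 0.187
  E: x = 0.354, y = 0.189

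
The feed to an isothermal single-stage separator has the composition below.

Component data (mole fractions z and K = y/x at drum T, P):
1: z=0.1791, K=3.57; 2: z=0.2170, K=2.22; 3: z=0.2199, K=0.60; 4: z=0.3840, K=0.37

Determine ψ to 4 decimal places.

ψ = 0.3695

Rachford–Rice: g(ψ) = Σ zᵢ(Kᵢ−1)/(1+ψ(Kᵢ−1)) = 0.
Feasibility: ΣzᵢKᵢ = 1.3951, Σzᵢ/Kᵢ = 1.5523 — both > 1, two phases present.
Newton–Raphson from ψ = 0.5:
  ψ = 0.5000: g = -0.09724, g' = -0.7310 → ψ = 0.3670
  ψ = 0.3670: g = 0.00200, g' = -0.7736 → ψ = 0.3695
Converged at ψ = 0.3695.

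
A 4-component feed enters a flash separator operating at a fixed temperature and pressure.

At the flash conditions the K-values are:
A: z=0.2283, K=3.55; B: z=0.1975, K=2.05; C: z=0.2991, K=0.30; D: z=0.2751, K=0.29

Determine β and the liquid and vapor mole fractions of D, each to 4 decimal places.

Newton iteration, β⁰ = 0.49:
  β = 0.4900: g = -0.22248, g' = -1.0540 → β = 0.2789
  β = 0.2789: g = -0.00311, g' = -1.0791 → β = 0.2760
Converged at β = 0.2760.
Compositions from xᵢ = zᵢ/(1+β(Kᵢ−1)), yᵢ = Kᵢxᵢ:
  A: x = 0.1340, y = 0.4757
  B: x = 0.1531, y = 0.3139
  C: x = 0.3707, y = 0.1112
  D: x = 0.3422, y = 0.0992

β = 0.2760, x_D = 0.3422, y_D = 0.0992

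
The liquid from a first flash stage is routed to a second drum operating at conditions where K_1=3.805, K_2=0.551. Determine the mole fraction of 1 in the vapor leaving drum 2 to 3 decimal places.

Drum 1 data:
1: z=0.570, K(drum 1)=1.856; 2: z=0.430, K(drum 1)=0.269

Drum 1:
Rachford–Rice: g(ψ₁) = Σ zᵢ(Kᵢ−1)/(1+ψ₁(Kᵢ−1)) = 0.
g(0) = ΣzᵢKᵢ − 1 = 0.174 and g(1) = 1 − Σzᵢ/Kᵢ = -0.906, so a root lies in (0, 1).
Newton–Raphson from ψ₁ = 0.5:
  ψ₁ = 0.500: g = -0.1537, g' = -0.776 → ψ₁ = 0.302
  ψ₁ = 0.302: g = -0.0156, g' = -0.642 → ψ₁ = 0.278
  ψ₁ = 0.278: g = -0.0001, g' = -0.634 → ψ₁ = 0.277
Converged at ψ₁ = 0.277.
Drum-1 compositions:
  1: x = 0.461, y = 0.855
  2: x = 0.539, y = 0.145
Drum-2 feed = drum-1 liquid: z₂ = (0.4606, 0.5394).
Drum 2:
Material balance + equilibrium reduce to Σ zᵢ(Kᵢ−1)/(1+ψ₂(Kᵢ−1)) = 0.
Check two-phase: ΣzᵢKᵢ = 2.050 > 1 and Σzᵢ/Kᵢ = 1.100 > 1, so g(0) = 1.050 > 0 and g(1) = -0.100 < 0.
Iterate (Newton) starting at ψ₂ = 0.5:
  ψ₂ = 0.500: g = 0.2255, g' = -0.809 → ψ₂ = 0.779
  ψ₂ = 0.779: g = 0.0333, g' = -0.614 → ψ₂ = 0.833
  ψ₂ = 0.833: g = 0.0003, g' = -0.603 → ψ₂ = 0.834
Converged at ψ₂ = 0.834.
  1: x = 0.138, y = 0.525
  2: x = 0.862, y = 0.475

y_1 (drum 2) = 0.525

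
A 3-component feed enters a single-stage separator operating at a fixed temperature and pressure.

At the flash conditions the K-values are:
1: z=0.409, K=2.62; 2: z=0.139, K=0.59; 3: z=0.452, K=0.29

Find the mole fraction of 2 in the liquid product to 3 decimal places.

x_2 = 0.156

Iterate (Newton) starting at V/F = 0.5:
  V/F = 0.500: g = -0.2032, g' = -0.912 → V/F = 0.277
  V/F = 0.277: g = -0.0067, g' = -0.894 → V/F = 0.270
Converged at V/F = 0.270.
Compositions from xᵢ = zᵢ/(1+V/F(Kᵢ−1)), yᵢ = Kᵢxᵢ:
  1: x = 0.285, y = 0.746
  2: x = 0.156, y = 0.092
  3: x = 0.559, y = 0.162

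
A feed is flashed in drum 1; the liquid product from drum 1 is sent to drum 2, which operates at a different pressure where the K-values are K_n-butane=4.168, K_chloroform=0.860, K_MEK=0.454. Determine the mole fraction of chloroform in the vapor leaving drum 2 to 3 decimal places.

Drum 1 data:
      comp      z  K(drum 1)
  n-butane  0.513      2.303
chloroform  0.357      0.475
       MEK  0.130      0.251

y_chloroform (drum 2) = 0.467

Drum 1:
Newton–Raphson from ψ₁ = 0.37:
  ψ₁ = 0.370: g = 0.0837, g' = -0.688 → ψ₁ = 0.492
  ψ₁ = 0.492: g = 0.0006, g' = -0.685 → ψ₁ = 0.493
Converged at ψ₁ = 0.493.
Drum-1 compositions:
  n-butane: x = 0.312, y = 0.720
  chloroform: x = 0.482, y = 0.229
  MEK: x = 0.206, y = 0.052
Drum-2 feed = drum-1 liquid: z₂ = (0.3124, 0.4815, 0.2060).
Drum 2:
Material balance + equilibrium reduce to Σ zᵢ(Kᵢ−1)/(1+ψ₂(Kᵢ−1)) = 0.
Feasibility: ΣzᵢKᵢ = 1.810, Σzᵢ/Kᵢ = 1.089 — both > 1, two phases present.
Newton–Raphson from ψ₂ = 0.69:
  ψ₂ = 0.690: g = 0.0556, g' = -0.479 → ψ₂ = 0.806
  ψ₂ = 0.806: g = 0.0016, g' = -0.456 → ψ₂ = 0.810
Converged at ψ₂ = 0.810.
  n-butane: x = 0.088, y = 0.365
  chloroform: x = 0.543, y = 0.467
  MEK: x = 0.369, y = 0.168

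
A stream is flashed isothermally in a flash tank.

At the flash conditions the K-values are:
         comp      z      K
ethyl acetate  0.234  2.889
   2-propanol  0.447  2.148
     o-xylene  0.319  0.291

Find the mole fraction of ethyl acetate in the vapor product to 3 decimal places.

y_ethyl acetate = 0.285

Let ψ = V/F and solve Σ zᵢ(Kᵢ−1)/(1+ψ(Kᵢ−1)) = 0.
Check two-phase: ΣzᵢKᵢ = 1.729 > 1 and Σzᵢ/Kᵢ = 1.385 > 1, so g(0) = 0.729 > 0 and g(1) = -0.385 < 0.
Iterate (Newton) starting at ψ = 0.5:
  ψ = 0.500: g = 0.2030, g' = -0.843 → ψ = 0.741
  ψ = 0.741: g = -0.0147, g' = -1.028 → ψ = 0.726
Converged at ψ = 0.726.
Compositions from xᵢ = zᵢ/(1+ψ(Kᵢ−1)), yᵢ = Kᵢxᵢ:
  ethyl acetate: x = 0.099, y = 0.285
  2-propanol: x = 0.244, y = 0.524
  o-xylene: x = 0.658, y = 0.191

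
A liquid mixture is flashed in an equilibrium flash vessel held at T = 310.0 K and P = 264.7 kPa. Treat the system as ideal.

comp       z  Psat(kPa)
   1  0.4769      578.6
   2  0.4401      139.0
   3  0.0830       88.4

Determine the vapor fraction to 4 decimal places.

ψ = 0.4963

Raoult's law: Kᵢ = Pᵢˢᵃᵗ/P = Pᵢˢᵃᵗ/264.7.
  K_1 = 578.6/264.7 = 2.185871, K_2 = 139.0/264.7 = 0.525123, K_3 = 88.4/264.7 = 0.333963
Let ψ = V/F and solve Σ zᵢ(Kᵢ−1)/(1+ψ(Kᵢ−1)) = 0.
g(0) = ΣzᵢKᵢ − 1 = 0.3013 and g(1) = 1 − Σzᵢ/Kᵢ = -0.3048, so a root lies in (0, 1).
Iterate (Newton) starting at ψ = 0.5:
  ψ = 0.5000: g = -0.00192, g' = -0.5177 → ψ = 0.4963
Converged at ψ = 0.4963.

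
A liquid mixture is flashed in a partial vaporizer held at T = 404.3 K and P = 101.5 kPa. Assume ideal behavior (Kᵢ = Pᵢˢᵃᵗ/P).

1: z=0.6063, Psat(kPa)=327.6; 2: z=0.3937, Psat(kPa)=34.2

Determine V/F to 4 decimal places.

V/F = 0.7377

Raoult's law: Kᵢ = Pᵢˢᵃᵗ/P = Pᵢˢᵃᵗ/101.5.
  K_1 = 327.6/101.5 = 3.227586, K_2 = 34.2/101.5 = 0.336946
Binary case is linear: z₁(K₁−1)(1+V/F(K₂−1)) + z₂(K₂−1)(1+V/F(K₁−1)) = 0
⇒ V/F = [z₁(K₁−1)+z₂(K₂−1)] / [−(K₁−1)(K₂−1)] = 1.08954/1.47701 = 0.7377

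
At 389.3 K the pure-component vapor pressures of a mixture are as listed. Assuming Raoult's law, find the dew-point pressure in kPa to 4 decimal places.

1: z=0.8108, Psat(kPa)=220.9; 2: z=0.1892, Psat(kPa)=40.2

At the dew point ψ → 1, so Σzᵢ/Kᵢ = 1 with Kᵢ = Pᵢˢᵃᵗ/P ⇒ 1/P = Σzᵢ/Pᵢˢᵃᵗ.
1/P = 0.8108/220.9 + 0.1892/40.2 = 0.0083769 ⇒ P = 119.3758 kPa

Pdew = 119.3758 kPa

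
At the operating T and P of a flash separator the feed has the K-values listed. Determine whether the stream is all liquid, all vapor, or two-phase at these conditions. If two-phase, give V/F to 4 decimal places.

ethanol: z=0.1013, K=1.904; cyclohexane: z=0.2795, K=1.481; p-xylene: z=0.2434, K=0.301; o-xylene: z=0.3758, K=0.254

ΣzᵢKᵢ = 0.7755; Σzᵢ/Kᵢ = 2.5301.
Since ΣzᵢKᵢ < 1 the mixture is below its bubble point — single liquid phase.

all liquid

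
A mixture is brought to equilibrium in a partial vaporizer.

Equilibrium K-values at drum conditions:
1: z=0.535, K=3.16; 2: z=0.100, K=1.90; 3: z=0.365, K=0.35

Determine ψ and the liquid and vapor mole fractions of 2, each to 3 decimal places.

ψ = 0.782, x_2 = 0.059, y_2 = 0.112

Material balance + equilibrium reduce to Σ zᵢ(Kᵢ−1)/(1+ψ(Kᵢ−1)) = 0.
Check two-phase: ΣzᵢKᵢ = 2.008 > 1 and Σzᵢ/Kᵢ = 1.265 > 1, so g(0) = 1.008 > 0 and g(1) = -0.265 < 0.
Newton–Raphson from ψ = 0.5:
  ψ = 0.500: g = 0.2662, g' = -0.954 → ψ = 0.779
  ψ = 0.779: g = 0.0031, g' = -1.008 → ψ = 0.782
Converged at ψ = 0.782.
Compositions from xᵢ = zᵢ/(1+ψ(Kᵢ−1)), yᵢ = Kᵢxᵢ:
  1: x = 0.199, y = 0.629
  2: x = 0.059, y = 0.112
  3: x = 0.742, y = 0.260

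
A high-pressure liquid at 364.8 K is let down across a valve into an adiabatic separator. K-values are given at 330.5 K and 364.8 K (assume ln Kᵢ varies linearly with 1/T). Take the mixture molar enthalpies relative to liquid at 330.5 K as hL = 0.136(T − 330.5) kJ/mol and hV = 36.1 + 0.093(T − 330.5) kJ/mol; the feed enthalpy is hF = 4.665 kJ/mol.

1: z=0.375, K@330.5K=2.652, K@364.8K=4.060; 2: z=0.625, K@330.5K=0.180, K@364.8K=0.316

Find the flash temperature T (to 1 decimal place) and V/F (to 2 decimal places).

T = 334.3 K, V/F = 0.12

Adiabatic flash: solve Rachford–Rice at each trial T, then check hF = ψ·hV(T) + (1−ψ)·hL(T).
  T = 330.5 K: K = (2.652, 0.180), RR gives ψ = 0.079, H_out = 2.851 kJ/mol
  T = 364.8 K: K = (4.060, 0.316), RR gives ψ = 0.344, H_out = 16.576 kJ/mol
  T = 347.6 K: K = (3.314, 0.242), RR gives ψ = 0.224, H_out = 10.261 kJ/mol
  T = 339.1 K: K = (2.975, 0.210), RR gives ψ = 0.158, H_out = 6.812 kJ/mol
  T = 334.8 K: K = (2.811, 0.194), RR gives ψ = 0.120, H_out = 4.907 kJ/mol
  T = 332.6 K: K = (2.729, 0.187), RR gives ψ = 0.100, H_out = 3.877 kJ/mol
Linear interpolation between T = 332.6 (H_out = 3.877) and T = 334.8 (H_out = 4.907) on hF = 4.665 gives T ≈ 334.3 K, at which ψ = 0.12.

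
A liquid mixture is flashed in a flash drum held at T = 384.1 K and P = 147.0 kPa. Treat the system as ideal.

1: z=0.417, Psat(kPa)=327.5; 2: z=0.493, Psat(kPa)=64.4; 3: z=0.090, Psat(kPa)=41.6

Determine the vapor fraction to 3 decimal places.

Raoult's law: Kᵢ = Pᵢˢᵃᵗ/P = Pᵢˢᵃᵗ/147.0.
  K_1 = 327.5/147.0 = 2.22789, K_2 = 64.4/147.0 = 0.43810, K_3 = 41.6/147.0 = 0.28299
Let ψ = V/F and solve Σ zᵢ(Kᵢ−1)/(1+ψ(Kᵢ−1)) = 0.
g(0) = ΣzᵢKᵢ − 1 = 0.170 and g(1) = 1 − Σzᵢ/Kᵢ = -0.631, so a root lies in (0, 1).
Newton–Raphson from ψ = 0.35:
  ψ = 0.350: g = -0.0729, g' = -0.631 → ψ = 0.235
  ψ = 0.235: g = 0.0009, g' = -0.652 → ψ = 0.236
Converged at ψ = 0.236.

ψ = 0.236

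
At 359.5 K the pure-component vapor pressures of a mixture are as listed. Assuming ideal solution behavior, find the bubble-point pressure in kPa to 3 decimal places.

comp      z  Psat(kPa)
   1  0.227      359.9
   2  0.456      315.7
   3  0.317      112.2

At the bubble point ψ → 0, so ΣzᵢKᵢ = 1 with Kᵢ = Pᵢˢᵃᵗ/P ⇒ P = ΣzᵢPᵢˢᵃᵗ.
P = 0.227·359.9 + 0.456·315.7 + 0.317·112.2 = 261.224 kPa

Pbub = 261.224 kPa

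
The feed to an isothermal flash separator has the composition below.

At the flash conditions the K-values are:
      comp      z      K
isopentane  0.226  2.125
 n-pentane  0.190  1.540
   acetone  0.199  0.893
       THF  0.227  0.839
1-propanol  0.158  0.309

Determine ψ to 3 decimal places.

ψ = 0.542

Material balance + equilibrium reduce to Σ zᵢ(Kᵢ−1)/(1+ψ(Kᵢ−1)) = 0.
Check two-phase: ΣzᵢKᵢ = 1.190 > 1 and Σzᵢ/Kᵢ = 1.234 > 1, so g(0) = 0.190 > 0 and g(1) = -0.234 < 0.
Newton–Raphson from ψ = 0.46:
  ψ = 0.460: g = 0.0278, g' = -0.331 → ψ = 0.544
  ψ = 0.544: g = -0.0006, g' = -0.346 → ψ = 0.542
Converged at ψ = 0.542.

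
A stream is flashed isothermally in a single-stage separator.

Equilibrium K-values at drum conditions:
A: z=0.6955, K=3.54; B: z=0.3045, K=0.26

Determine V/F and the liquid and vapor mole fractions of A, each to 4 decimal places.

V/F = 0.8200, x_A = 0.2256, y_A = 0.7987

Rachford–Rice: g(V/F) = Σ zᵢ(Kᵢ−1)/(1+V/F(Kᵢ−1)) = 0.
Check two-phase: ΣzᵢKᵢ = 2.5412 > 1 and Σzᵢ/Kᵢ = 1.3676 > 1, so g(0) = 1.5412 > 0 and g(1) = -0.3676 < 0.
Binary case is linear: z₁(K₁−1)(1+V/F(K₂−1)) + z₂(K₂−1)(1+V/F(K₁−1)) = 0
⇒ V/F = [z₁(K₁−1)+z₂(K₂−1)] / [−(K₁−1)(K₂−1)] = 1.54124/1.87960 = 0.8200
Compositions from xᵢ = zᵢ/(1+V/F(Kᵢ−1)), yᵢ = Kᵢxᵢ:
  A: x = 0.2256, y = 0.7987
  B: x = 0.7744, y = 0.2013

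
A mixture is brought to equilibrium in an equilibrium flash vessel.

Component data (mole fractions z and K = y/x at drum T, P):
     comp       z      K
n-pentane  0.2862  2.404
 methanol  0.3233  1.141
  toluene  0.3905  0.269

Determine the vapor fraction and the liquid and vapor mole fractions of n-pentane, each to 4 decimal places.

Newton iteration, ψ⁰ = 0.5:
  ψ = 0.5000: g = -0.17122, g' = -0.7187 → ψ = 0.2618
  ψ = 0.2618: g = -0.01520, g' = -0.6268 → ψ = 0.2375
Converged at ψ = 0.2375.
Compositions from xᵢ = zᵢ/(1+ψ(Kᵢ−1)), yᵢ = Kᵢxᵢ:
  n-pentane: x = 0.2146, y = 0.5160
  methanol: x = 0.3128, y = 0.3569
  toluene: x = 0.4726, y = 0.1271

ψ = 0.2375, x_n-pentane = 0.2146, y_n-pentane = 0.5160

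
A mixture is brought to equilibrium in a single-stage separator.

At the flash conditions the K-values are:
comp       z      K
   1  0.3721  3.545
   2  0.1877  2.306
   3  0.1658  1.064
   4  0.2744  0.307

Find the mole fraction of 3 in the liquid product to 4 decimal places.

x_3 = 0.1576

Rachford–Rice: g(ψ) = Σ zᵢ(Kᵢ−1)/(1+ψ(Kᵢ−1)) = 0.
Check two-phase: ΣzᵢKᵢ = 2.0126 > 1 and Σzᵢ/Kᵢ = 1.2360 > 1, so g(0) = 1.0126 > 0 and g(1) = -0.2360 < 0.
Iterate (Newton) starting at ψ = 0.45:
  ψ = 0.4500: g = 0.32982, g' = -0.9296 → ψ = 0.8048
  ψ = 0.8048: g = 0.01034, g' = -1.0098 → ψ = 0.8150
  ψ = 0.8150: g = -0.00008, g' = -1.0266 → ψ = 0.8149
Converged at ψ = 0.8149.
Compositions from xᵢ = zᵢ/(1+ψ(Kᵢ−1)), yᵢ = Kᵢxᵢ:
  1: x = 0.1210, y = 0.4291
  2: x = 0.0909, y = 0.2097
  3: x = 0.1576, y = 0.1677
  4: x = 0.6304, y = 0.1935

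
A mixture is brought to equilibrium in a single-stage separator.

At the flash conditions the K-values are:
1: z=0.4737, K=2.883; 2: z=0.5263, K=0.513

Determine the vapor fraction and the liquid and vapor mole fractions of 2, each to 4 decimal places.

ψ = 0.6932, x_2 = 0.7945, y_2 = 0.4076

Let ψ = V/F and solve Σ zᵢ(Kᵢ−1)/(1+ψ(Kᵢ−1)) = 0.
Check two-phase: ΣzᵢKᵢ = 1.6357 > 1 and Σzᵢ/Kᵢ = 1.1902 > 1, so g(0) = 0.6357 > 0 and g(1) = -0.1902 < 0.
Newton iteration, ψ⁰ = 0.5:
  ψ = 0.5000: g = 0.12062, g' = -0.6637 → ψ = 0.6817
  ψ = 0.6817: g = 0.00688, g' = -0.6018 → ψ = 0.6932
Converged at ψ = 0.6932.
Compositions from xᵢ = zᵢ/(1+ψ(Kᵢ−1)), yᵢ = Kᵢxᵢ:
  1: x = 0.2055, y = 0.5924
  2: x = 0.7945, y = 0.4076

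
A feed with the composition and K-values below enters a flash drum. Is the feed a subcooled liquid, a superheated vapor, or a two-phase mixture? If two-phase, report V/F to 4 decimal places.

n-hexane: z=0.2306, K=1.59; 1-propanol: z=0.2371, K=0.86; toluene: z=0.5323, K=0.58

ΣzᵢKᵢ = 0.8793; Σzᵢ/Kᵢ = 1.3385.
Since ΣzᵢKᵢ < 1 the mixture is below its bubble point — single liquid phase.

subcooled liquid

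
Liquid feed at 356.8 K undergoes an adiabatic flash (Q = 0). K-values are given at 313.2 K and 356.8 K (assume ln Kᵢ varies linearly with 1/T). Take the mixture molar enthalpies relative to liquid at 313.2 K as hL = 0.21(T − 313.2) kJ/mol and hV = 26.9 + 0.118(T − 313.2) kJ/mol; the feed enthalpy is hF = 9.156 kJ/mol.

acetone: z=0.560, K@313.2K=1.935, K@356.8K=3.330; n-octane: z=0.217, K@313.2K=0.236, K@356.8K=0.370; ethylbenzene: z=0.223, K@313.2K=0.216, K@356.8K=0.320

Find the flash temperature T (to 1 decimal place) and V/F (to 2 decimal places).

Adiabatic flash: solve Rachford–Rice at each trial T, then check hF = ψ·hV(T) + (1−ψ)·hL(T).
  T = 313.2 K: K = (1.935, 0.236, 0.216), RR gives ψ = 0.253, H_out = 6.799 kJ/mol
  T = 356.8 K: K = (3.330, 0.370, 0.320), RR gives ψ = 0.665, H_out = 24.371 kJ/mol
  T = 335.0 K: K = (2.584, 0.300, 0.266), RR gives ψ = 0.503, H_out = 17.094 kJ/mol
  T = 324.1 K: K = (2.247, 0.267, 0.241), RR gives ψ = 0.397, H_out = 12.580 kJ/mol
  T = 318.6 K: K = (2.086, 0.251, 0.228), RR gives ψ = 0.331, H_out = 9.880 kJ/mol
  T = 315.9 K: K = (2.010, 0.244, 0.222), RR gives ψ = 0.294, H_out = 8.403 kJ/mol
  T = 317.2 K: K = (2.046, 0.247, 0.225), RR gives ψ = 0.312, H_out = 9.129 kJ/mol
  T = 317.9 K: K = (2.066, 0.249, 0.227), RR gives ψ = 0.322, H_out = 9.508 kJ/mol
Linear interpolation between T = 317.2 (H_out = 9.129) and T = 317.9 (H_out = 9.508) on hF = 9.156 gives T ≈ 317.2 K, at which ψ = 0.31.

T = 317.2 K, V/F = 0.31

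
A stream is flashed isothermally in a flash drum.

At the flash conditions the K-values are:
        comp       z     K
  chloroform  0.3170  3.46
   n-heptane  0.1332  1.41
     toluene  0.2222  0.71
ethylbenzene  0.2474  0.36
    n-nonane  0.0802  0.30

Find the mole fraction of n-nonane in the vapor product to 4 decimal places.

Rachford–Rice: g(ψ) = Σ zᵢ(Kᵢ−1)/(1+ψ(Kᵢ−1)) = 0.
Feasibility: ΣzᵢKᵢ = 1.5555, Σzᵢ/Kᵢ = 1.4536 — both > 1, two phases present.
Newton iteration, ψ⁰ = 0.58:
  ψ = 0.5800: g = -0.05833, g' = -0.7350 → ψ = 0.5006
Converged at ψ = 0.5006.
Compositions from xᵢ = zᵢ/(1+ψ(Kᵢ−1)), yᵢ = Kᵢxᵢ:
  chloroform: x = 0.1421, y = 0.4915
  n-heptane: x = 0.1105, y = 0.1558
  toluene: x = 0.2599, y = 0.1846
  ethylbenzene: x = 0.3640, y = 0.1310
  n-nonane: x = 0.1235, y = 0.0370

y_n-nonane = 0.0370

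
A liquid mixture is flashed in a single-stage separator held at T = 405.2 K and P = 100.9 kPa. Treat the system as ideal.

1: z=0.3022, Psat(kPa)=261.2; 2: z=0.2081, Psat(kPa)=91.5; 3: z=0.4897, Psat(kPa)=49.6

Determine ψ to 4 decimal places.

Raoult's law: Kᵢ = Pᵢˢᵃᵗ/P = Pᵢˢᵃᵗ/100.9.
  K_1 = 261.2/100.9 = 2.588702, K_2 = 91.5/100.9 = 0.906838, K_3 = 49.6/100.9 = 0.491576
Rachford–Rice: g(ψ) = Σ zᵢ(Kᵢ−1)/(1+ψ(Kᵢ−1)) = 0.
g(0) = ΣzᵢKᵢ − 1 = 0.2117 and g(1) = 1 − Σzᵢ/Kᵢ = -0.3424, so a root lies in (0, 1).
Newton–Raphson from ψ = 0.5:
  ψ = 0.5000: g = -0.08661, g' = -0.4665 → ψ = 0.3143
  ψ = 0.3143: g = 0.00390, g' = -0.5205 → ψ = 0.3218
Converged at ψ = 0.3218.

ψ = 0.3218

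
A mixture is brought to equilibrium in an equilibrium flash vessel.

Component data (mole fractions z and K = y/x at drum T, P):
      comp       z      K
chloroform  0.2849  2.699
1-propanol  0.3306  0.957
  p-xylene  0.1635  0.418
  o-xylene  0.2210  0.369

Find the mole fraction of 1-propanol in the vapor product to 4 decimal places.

Rachford–Rice: g(ψ) = Σ zᵢ(Kᵢ−1)/(1+ψ(Kᵢ−1)) = 0.
g(0) = ΣzᵢKᵢ − 1 = 0.2352 and g(1) = 1 − Σzᵢ/Kᵢ = -0.4411, so a root lies in (0, 1).
Iterate (Newton) starting at ψ = 0.5:
  ψ = 0.5000: g = -0.09075, g' = -0.5390 → ψ = 0.3316
  ψ = 0.3316: g = 0.00090, g' = -0.5628 → ψ = 0.3332
Converged at ψ = 0.3332.
Compositions from xᵢ = zᵢ/(1+ψ(Kᵢ−1)), yᵢ = Kᵢxᵢ:
  chloroform: x = 0.1819, y = 0.4910
  1-propanol: x = 0.3354, y = 0.3210
  p-xylene: x = 0.2028, y = 0.0848
  o-xylene: x = 0.2798, y = 0.1033

y_1-propanol = 0.3210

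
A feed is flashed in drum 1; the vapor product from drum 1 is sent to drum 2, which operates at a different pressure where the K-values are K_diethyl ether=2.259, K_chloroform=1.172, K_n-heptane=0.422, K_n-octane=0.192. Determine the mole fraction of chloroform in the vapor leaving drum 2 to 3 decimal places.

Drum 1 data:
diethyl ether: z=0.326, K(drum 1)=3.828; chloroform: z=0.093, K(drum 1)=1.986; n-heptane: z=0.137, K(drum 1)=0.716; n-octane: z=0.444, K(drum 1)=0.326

Drum 1:
Newton iteration, ψ₁⁰ = 0.38:
  ψ₁ = 0.380: g = 0.0652, g' = -1.032 → ψ₁ = 0.443
  ψ₁ = 0.443: g = 0.0017, g' = -0.982 → ψ₁ = 0.445
Converged at ψ₁ = 0.445.
Drum-1 compositions:
  diethyl ether: x = 0.144, y = 0.553
  chloroform: x = 0.065, y = 0.128
  n-heptane: x = 0.157, y = 0.112
  n-octane: x = 0.634, y = 0.207
Drum-2 feed = drum-1 vapor: z₂ = (0.5526, 0.1284, 0.1123, 0.2067).
Drum 2:
Newton–Raphson from ψ₂ = 0.65:
  ψ₂ = 0.650: g = -0.0533, g' = -0.963 → ψ₂ = 0.595
  ψ₂ = 0.595: g = -0.0025, g' = -0.877 → ψ₂ = 0.592
Converged at ψ₂ = 0.592.
  diethyl ether: x = 0.317, y = 0.715
  chloroform: x = 0.117, y = 0.137
  n-heptane: x = 0.171, y = 0.072
  n-octane: x = 0.396, y = 0.076

y_chloroform (drum 2) = 0.137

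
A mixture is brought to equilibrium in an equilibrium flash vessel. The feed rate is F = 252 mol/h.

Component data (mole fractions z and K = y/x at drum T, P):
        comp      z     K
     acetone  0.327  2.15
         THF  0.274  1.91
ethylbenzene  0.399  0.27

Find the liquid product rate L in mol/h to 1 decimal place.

Rachford–Rice: g(V/F) = Σ zᵢ(Kᵢ−1)/(1+V/F(Kᵢ−1)) = 0.
Check two-phase: ΣzᵢKᵢ = 1.334 > 1 and Σzᵢ/Kᵢ = 1.773 > 1, so g(0) = 0.334 > 0 and g(1) = -0.773 < 0.
Newton–Raphson from V/F = 0.5:
  V/F = 0.500: g = -0.0486, g' = -0.809 → V/F = 0.440
  V/F = 0.440: g = -0.0013, g' = -0.768 → V/F = 0.438
Converged at V/F = 0.438.
Then V = V/F·F = 0.4382·252 = 110.4 mol/h and L = F − V = 141.6 mol/h.

L = 141.6 mol/h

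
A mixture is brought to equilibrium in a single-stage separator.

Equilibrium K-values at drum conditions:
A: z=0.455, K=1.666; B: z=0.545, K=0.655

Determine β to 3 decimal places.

β = 0.501

Rachford–Rice: g(β) = Σ zᵢ(Kᵢ−1)/(1+β(Kᵢ−1)) = 0.
Feasibility: ΣzᵢKᵢ = 1.115, Σzᵢ/Kᵢ = 1.105 — both > 1, two phases present.
Binary case is linear: z₁(K₁−1)(1+β(K₂−1)) + z₂(K₂−1)(1+β(K₁−1)) = 0
⇒ β = [z₁(K₁−1)+z₂(K₂−1)] / [−(K₁−1)(K₂−1)] = 0.1150/0.2298 = 0.501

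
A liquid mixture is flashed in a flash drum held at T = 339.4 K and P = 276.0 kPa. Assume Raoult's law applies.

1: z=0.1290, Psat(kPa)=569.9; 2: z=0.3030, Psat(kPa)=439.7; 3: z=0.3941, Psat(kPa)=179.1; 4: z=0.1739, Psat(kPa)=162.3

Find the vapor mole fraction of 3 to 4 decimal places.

Raoult's law: Kᵢ = Pᵢˢᵃᵗ/P = Pᵢˢᵃᵗ/276.0.
  K_1 = 569.9/276.0 = 2.064855, K_2 = 439.7/276.0 = 1.593116, K_3 = 179.1/276.0 = 0.648913, K_4 = 162.3/276.0 = 0.588043
Rachford–Rice: g(V/F) = Σ zᵢ(Kᵢ−1)/(1+V/F(Kᵢ−1)) = 0.
Feasibility: ΣzᵢKᵢ = 1.1071, Σzᵢ/Kᵢ = 1.1557 — both > 1, two phases present.
Newton iteration, V/F⁰ = 0.5:
  V/F = 0.5000: g = -0.02980, g' = -0.2440 → V/F = 0.3779
  V/F = 0.3779: g = 0.00039, g' = -0.2515 → V/F = 0.3794
Converged at V/F = 0.3794.
Compositions from xᵢ = zᵢ/(1+V/F(Kᵢ−1)), yᵢ = Kᵢxᵢ:
  1: x = 0.0919, y = 0.1897
  2: x = 0.2473, y = 0.3940
  3: x = 0.4547, y = 0.2950
  4: x = 0.2061, y = 0.1212

y_3 = 0.2950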